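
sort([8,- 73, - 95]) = [ - 95, - 73, 8 ]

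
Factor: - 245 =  - 5^1 * 7^2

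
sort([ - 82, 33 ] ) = [ - 82, 33 ] 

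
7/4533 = 7/4533=   0.00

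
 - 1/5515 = - 1/5515= - 0.00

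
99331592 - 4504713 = 94826879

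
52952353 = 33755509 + 19196844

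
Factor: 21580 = 2^2*5^1*13^1*83^1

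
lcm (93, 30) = 930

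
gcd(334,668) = 334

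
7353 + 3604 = 10957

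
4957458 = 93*53306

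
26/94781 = 26/94781=0.00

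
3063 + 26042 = 29105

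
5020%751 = 514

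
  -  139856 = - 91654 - 48202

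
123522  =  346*357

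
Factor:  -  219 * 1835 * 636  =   -255586140 = -2^2*3^2*5^1*53^1*73^1*367^1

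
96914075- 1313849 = 95600226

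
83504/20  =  20876/5 = 4175.20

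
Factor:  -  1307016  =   - 2^3*3^4*2017^1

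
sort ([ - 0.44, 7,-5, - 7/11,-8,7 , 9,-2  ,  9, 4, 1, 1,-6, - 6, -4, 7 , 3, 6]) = [ - 8,-6, - 6, - 5, - 4, - 2 , - 7/11, - 0.44,1 , 1,3,4 , 6, 7, 7,7,9,  9]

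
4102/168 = 24 + 5/12 = 24.42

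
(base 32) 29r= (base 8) 4473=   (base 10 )2363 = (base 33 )25k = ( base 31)2e7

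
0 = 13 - 13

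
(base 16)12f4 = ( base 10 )4852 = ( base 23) 93m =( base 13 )2293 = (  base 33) 4f1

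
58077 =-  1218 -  - 59295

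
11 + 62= 73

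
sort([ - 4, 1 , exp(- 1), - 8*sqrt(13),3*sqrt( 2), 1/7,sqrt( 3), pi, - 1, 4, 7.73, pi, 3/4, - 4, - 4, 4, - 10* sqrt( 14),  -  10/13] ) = [ - 10*sqrt(14), - 8*sqrt(13), - 4,-4, - 4, - 1, - 10/13, 1/7, exp( - 1 ),3/4, 1, sqrt(3 ),pi, pi, 4,4,3*sqrt(2 ), 7.73]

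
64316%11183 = 8401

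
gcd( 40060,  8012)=8012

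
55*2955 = 162525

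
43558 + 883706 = 927264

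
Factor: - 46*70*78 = -2^3*3^1*5^1*7^1 * 13^1*23^1  =  -  251160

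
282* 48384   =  13644288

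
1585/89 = 17 + 72/89 = 17.81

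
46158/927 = 49+245/309 = 49.79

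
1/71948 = 1/71948 = 0.00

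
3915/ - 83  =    -  48+69/83= - 47.17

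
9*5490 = 49410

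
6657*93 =619101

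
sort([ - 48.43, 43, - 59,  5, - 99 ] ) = [ - 99, - 59, - 48.43,  5,  43]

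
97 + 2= 99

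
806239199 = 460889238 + 345349961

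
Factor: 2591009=151^1* 17159^1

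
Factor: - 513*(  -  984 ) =504792=2^3*3^4*19^1*41^1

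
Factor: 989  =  23^1* 43^1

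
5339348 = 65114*82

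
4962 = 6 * 827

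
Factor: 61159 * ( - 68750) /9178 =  - 5^5*7^1* 11^1*13^( - 1)*353^( - 1)*8737^1 =-2102340625/4589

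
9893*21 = 207753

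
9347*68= 635596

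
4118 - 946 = 3172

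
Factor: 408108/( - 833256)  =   - 2^(-1)*3^( - 1 )*163^( - 1 )*479^1 = - 479/978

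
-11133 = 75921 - 87054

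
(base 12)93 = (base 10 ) 111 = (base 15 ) 76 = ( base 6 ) 303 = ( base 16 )6F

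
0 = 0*362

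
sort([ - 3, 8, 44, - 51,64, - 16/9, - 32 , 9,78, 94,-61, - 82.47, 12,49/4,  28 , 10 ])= [- 82.47, - 61,-51,-32,  -  3, - 16/9, 8, 9,10,12, 49/4,  28 , 44, 64,78,  94]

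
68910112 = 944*72998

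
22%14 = 8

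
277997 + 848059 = 1126056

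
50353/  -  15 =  - 3357 + 2/15= -3356.87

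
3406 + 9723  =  13129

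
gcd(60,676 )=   4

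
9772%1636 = 1592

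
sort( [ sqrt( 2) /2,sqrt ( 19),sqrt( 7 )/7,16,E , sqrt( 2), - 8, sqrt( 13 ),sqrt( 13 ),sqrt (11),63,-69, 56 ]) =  [ - 69, - 8 , sqrt( 7 ) /7, sqrt( 2)/2,sqrt( 2),  E,sqrt( 11), sqrt( 13 ) , sqrt(13 ) , sqrt( 19 ),16 , 56 , 63]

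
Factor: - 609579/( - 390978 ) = 2^( - 1)*3^1*7^( - 1 )*29^( - 1 )*211^1 = 633/406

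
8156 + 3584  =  11740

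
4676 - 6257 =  - 1581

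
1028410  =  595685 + 432725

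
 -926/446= - 463/223 = -2.08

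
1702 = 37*46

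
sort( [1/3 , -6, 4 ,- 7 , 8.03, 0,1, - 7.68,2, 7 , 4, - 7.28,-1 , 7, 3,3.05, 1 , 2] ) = [ - 7.68, - 7.28, - 7,  -  6, - 1,0, 1/3 , 1, 1, 2, 2,3,3.05 , 4, 4,7,7,8.03 ]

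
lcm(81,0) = 0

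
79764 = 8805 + 70959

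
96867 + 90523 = 187390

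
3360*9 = 30240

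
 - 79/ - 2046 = 79/2046 = 0.04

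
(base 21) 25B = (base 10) 998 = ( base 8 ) 1746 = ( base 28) 17i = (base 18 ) 318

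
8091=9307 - 1216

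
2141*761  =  1629301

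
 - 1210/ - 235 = 242/47  =  5.15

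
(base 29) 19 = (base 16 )26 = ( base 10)38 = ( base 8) 46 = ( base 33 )15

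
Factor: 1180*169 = 199420 = 2^2 * 5^1 * 13^2*59^1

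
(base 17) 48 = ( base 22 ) 3A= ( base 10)76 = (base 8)114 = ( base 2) 1001100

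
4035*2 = 8070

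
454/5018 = 227/2509 = 0.09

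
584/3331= 584/3331 = 0.18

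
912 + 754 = 1666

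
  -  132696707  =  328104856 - 460801563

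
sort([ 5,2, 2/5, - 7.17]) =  [-7.17,2/5, 2, 5]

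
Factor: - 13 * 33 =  - 3^1* 11^1*13^1= - 429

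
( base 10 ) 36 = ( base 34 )12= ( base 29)17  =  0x24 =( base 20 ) 1G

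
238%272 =238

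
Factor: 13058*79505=1038176290 = 2^1 * 5^1*6529^1* 15901^1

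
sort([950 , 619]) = [619,950 ]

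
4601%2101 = 399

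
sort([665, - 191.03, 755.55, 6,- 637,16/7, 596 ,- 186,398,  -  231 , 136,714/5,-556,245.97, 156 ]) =[  -  637, - 556, - 231, - 191.03 ,-186,16/7, 6,136, 714/5, 156, 245.97, 398,  596, 665 , 755.55] 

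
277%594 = 277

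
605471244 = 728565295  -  123094051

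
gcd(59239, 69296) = 1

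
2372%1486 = 886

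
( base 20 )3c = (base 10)72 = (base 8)110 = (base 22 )36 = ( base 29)2E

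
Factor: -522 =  - 2^1*3^2*29^1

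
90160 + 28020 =118180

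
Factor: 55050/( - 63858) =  - 5^2*29^( - 1 )  =  -25/29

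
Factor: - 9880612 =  - 2^2 *7^1*59^1*5981^1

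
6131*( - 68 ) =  - 416908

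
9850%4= 2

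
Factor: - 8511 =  - 3^1*2837^1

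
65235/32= 65235/32 = 2038.59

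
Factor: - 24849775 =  - 5^2*23^2*1879^1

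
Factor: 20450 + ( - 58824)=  - 2^1 * 7^1* 2741^1 = - 38374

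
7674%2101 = 1371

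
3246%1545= 156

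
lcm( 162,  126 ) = 1134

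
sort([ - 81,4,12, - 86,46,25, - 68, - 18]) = [ - 86, - 81 , - 68, - 18, 4,12,25, 46]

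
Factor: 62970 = 2^1 * 3^1*5^1 *2099^1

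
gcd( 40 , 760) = 40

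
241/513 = 241/513 = 0.47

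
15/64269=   5/21423 = 0.00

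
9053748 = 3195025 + 5858723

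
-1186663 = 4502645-5689308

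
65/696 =65/696   =  0.09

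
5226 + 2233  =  7459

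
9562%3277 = 3008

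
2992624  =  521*5744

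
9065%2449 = 1718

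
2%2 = 0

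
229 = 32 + 197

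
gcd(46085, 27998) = 1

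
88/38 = 44/19= 2.32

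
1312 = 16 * 82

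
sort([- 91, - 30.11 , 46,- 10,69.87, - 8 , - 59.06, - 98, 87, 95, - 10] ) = [-98, -91,-59.06, - 30.11, - 10 , - 10,  -  8,46,69.87,87,95]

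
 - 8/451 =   -  8/451 = - 0.02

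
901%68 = 17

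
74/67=1 + 7/67 = 1.10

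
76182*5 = 380910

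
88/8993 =88/8993= 0.01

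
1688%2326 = 1688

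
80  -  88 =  - 8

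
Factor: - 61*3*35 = -3^1 * 5^1*7^1*61^1 = - 6405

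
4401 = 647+3754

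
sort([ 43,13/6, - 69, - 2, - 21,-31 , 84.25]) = [ - 69,  -  31,  -  21, - 2, 13/6, 43, 84.25]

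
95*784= 74480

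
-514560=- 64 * 8040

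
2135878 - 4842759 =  - 2706881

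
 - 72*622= -44784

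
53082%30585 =22497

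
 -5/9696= - 5/9696=- 0.00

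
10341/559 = 18 + 279/559 = 18.50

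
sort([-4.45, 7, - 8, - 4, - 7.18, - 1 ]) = [ - 8, - 7.18, - 4.45, - 4, -1,  7 ] 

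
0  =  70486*0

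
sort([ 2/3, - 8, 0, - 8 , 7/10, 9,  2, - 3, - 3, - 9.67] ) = [ - 9.67, - 8, - 8, - 3, - 3,0, 2/3,7/10,2,9 ] 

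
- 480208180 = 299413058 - 779621238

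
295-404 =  - 109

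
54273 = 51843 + 2430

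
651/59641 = 651/59641 = 0.01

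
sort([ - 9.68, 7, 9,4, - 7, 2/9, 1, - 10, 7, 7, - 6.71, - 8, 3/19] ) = [ - 10, - 9.68,-8, - 7, - 6.71, 3/19 , 2/9, 1, 4,7, 7,7, 9] 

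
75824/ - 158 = - 37912/79 = - 479.90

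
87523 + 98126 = 185649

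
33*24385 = 804705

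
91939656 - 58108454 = 33831202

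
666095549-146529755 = 519565794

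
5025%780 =345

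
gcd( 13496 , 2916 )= 4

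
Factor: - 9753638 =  - 2^1*827^1*5897^1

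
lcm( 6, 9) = 18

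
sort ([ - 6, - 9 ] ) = [ - 9, - 6] 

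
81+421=502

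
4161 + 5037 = 9198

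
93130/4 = 23282 +1/2 =23282.50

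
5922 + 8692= 14614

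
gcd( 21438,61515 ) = 9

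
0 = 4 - 4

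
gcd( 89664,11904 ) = 192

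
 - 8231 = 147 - 8378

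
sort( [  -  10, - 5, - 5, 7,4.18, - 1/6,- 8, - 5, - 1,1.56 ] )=[-10, - 8, - 5, - 5, - 5 , - 1,-1/6,1.56, 4.18, 7 ] 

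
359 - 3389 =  - 3030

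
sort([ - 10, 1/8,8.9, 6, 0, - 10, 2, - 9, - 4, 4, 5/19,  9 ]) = [  -  10, - 10, - 9, - 4,0,  1/8,  5/19,2,4,6,  8.9 , 9 ] 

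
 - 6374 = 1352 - 7726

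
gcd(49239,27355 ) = 5471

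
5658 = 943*6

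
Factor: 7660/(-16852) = - 5^1 * 11^(-1 ) = - 5/11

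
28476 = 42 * 678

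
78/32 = 2+7/16=2.44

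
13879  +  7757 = 21636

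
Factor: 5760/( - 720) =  - 8=-  2^3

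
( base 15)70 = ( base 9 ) 126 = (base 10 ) 105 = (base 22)4h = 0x69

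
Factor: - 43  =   - 43^1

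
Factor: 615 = 3^1*5^1*41^1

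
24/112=3/14 = 0.21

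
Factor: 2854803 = 3^1*7^1 * 67^1*2029^1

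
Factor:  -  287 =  - 7^1*41^1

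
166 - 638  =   - 472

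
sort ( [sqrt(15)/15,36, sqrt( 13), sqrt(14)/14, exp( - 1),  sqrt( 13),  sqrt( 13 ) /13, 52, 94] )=[ sqrt(15) /15, sqrt( 14) /14,sqrt( 13) /13, exp(  -  1), sqrt( 13) , sqrt(13 ), 36, 52, 94 ] 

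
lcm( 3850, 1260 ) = 69300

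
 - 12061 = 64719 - 76780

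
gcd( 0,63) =63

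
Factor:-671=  - 11^1*61^1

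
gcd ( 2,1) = 1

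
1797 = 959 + 838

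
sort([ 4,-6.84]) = [ - 6.84,4]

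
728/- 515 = -2 +302/515 = -1.41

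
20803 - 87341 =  - 66538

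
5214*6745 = 35168430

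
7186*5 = 35930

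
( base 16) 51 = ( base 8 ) 121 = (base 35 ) 2b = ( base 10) 81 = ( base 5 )311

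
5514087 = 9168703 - 3654616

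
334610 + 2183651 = 2518261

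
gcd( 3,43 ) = 1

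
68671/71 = 967  +  14/71 = 967.20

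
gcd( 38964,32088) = 2292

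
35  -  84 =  - 49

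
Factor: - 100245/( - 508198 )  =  2^(-1)*3^1*5^1* 17^ ( - 1 ) * 41^1*163^1*14947^( - 1)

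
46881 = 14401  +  32480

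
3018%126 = 120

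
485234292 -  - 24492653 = 509726945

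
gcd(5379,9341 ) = 1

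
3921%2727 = 1194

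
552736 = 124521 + 428215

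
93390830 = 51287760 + 42103070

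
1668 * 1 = 1668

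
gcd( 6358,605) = 11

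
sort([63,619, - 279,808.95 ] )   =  [ - 279,63,619,808.95] 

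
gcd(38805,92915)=5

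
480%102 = 72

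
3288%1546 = 196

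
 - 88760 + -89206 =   -  177966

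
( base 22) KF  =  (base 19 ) 14i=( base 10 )455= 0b111000111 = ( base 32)e7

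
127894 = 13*9838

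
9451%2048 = 1259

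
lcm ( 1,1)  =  1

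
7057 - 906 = 6151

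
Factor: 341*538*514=2^2*11^1*31^1*257^1*269^1= 94297412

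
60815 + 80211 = 141026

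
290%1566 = 290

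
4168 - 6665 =-2497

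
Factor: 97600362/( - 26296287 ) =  - 32533454/8765429 = -2^1*23^1 * 707249^1*8765429^(-1 ) 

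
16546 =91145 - 74599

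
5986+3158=9144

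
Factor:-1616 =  - 2^4*101^1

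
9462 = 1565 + 7897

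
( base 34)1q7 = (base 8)3777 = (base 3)2210211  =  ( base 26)30j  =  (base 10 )2047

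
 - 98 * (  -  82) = 8036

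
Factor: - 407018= - 2^1*19^1*10711^1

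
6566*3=19698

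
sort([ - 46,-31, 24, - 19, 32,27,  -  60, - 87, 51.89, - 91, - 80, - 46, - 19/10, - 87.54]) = [ - 91, - 87.54, - 87, - 80, - 60, - 46,  -  46,-31,-19,  -  19/10, 24 , 27,32 , 51.89 ] 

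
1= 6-5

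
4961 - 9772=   - 4811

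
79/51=1 + 28/51=1.55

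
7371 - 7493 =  - 122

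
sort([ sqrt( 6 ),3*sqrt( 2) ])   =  [sqrt(6 ), 3*sqrt(2)] 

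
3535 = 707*5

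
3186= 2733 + 453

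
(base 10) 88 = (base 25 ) 3d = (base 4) 1120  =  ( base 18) 4G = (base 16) 58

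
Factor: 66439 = 29^2*79^1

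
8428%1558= 638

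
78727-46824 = 31903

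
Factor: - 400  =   - 2^4*5^2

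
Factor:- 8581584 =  - 2^4*3^1*11^1*16253^1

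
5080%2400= 280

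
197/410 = 197/410 = 0.48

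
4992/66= 832/11= 75.64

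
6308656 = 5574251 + 734405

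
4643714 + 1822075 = 6465789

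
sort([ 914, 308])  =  [308, 914 ] 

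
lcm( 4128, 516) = 4128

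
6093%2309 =1475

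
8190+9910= 18100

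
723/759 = 241/253 =0.95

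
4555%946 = 771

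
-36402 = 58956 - 95358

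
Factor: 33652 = 2^2*47^1*179^1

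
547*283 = 154801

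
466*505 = 235330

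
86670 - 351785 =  - 265115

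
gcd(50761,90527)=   1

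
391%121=28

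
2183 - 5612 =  - 3429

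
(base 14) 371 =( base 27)pc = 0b1010101111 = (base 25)12C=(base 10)687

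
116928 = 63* 1856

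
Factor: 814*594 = 483516 = 2^2*3^3*11^2*37^1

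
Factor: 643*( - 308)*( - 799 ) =2^2*7^1 * 11^1*17^1*47^1*643^1=158237156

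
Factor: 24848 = 2^4*1553^1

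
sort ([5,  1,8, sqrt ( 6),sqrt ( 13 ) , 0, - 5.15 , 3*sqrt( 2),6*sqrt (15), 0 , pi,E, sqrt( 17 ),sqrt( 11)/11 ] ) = [ - 5.15,0,0, sqrt( 11) /11, 1 , sqrt( 6), E , pi, sqrt(13), sqrt ( 17),3*sqrt( 2 ) , 5, 8,6 * sqrt( 15)]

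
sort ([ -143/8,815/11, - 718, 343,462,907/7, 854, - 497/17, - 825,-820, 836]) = [ - 825, - 820, - 718,  -  497/17, - 143/8, 815/11, 907/7, 343, 462, 836,854 ] 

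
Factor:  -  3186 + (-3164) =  - 6350 =- 2^1*5^2*127^1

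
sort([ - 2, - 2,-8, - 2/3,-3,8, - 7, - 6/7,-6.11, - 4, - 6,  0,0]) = [ - 8, - 7, - 6.11, - 6, - 4,  -  3, - 2,- 2, -6/7,  -  2/3, 0,0,8]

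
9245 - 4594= 4651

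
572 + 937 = 1509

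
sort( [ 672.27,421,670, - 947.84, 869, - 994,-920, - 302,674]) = [ - 994, - 947.84, - 920, - 302,421, 670,672.27,674 , 869 ] 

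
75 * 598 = 44850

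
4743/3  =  1581 = 1581.00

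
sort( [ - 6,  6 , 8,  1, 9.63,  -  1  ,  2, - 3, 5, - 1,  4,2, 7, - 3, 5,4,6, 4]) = [ - 6,-3,-3, - 1, - 1,  1,  2,  2, 4, 4,4, 5, 5,6,6,7,  8,9.63]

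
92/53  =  1 + 39/53 =1.74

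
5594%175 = 169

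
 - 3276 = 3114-6390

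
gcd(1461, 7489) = 1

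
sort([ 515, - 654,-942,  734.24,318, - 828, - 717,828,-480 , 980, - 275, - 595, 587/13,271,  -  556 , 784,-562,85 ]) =[-942,-828,-717, - 654,-595, - 562, - 556,-480, - 275, 587/13, 85,271  ,  318,515, 734.24,784,828, 980]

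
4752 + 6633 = 11385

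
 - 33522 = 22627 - 56149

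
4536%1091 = 172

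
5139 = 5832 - 693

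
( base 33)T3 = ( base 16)3C0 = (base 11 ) 7a3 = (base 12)680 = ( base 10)960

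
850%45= 40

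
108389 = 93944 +14445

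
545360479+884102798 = 1429463277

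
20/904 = 5/226 =0.02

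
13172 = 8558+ 4614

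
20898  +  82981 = 103879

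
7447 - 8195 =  - 748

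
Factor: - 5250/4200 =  - 2^( - 2 )*5^1 = - 5/4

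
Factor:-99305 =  - 5^1*19861^1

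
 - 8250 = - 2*4125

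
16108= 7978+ 8130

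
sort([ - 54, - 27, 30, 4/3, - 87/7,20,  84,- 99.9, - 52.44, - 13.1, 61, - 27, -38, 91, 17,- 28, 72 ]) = [-99.9,-54,-52.44,-38, - 28, - 27, - 27, - 13.1, - 87/7, 4/3, 17,20,  30,61, 72,84,91 ]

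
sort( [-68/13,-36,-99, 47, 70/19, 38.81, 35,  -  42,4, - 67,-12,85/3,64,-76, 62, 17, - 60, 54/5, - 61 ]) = [ - 99, - 76,-67,  -  61, - 60, - 42,  -  36,-12,  -  68/13, 70/19, 4, 54/5,17, 85/3, 35,38.81,47,  62, 64]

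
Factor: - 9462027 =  - 3^1*3154009^1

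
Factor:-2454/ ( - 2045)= 6/5 = 2^1*3^1*5^( - 1) 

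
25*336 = 8400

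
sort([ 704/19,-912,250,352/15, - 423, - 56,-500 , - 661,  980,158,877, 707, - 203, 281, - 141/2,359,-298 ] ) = [-912, - 661, - 500,-423, - 298,-203,-141/2,  -  56, 352/15,704/19, 158,  250, 281,359, 707, 877,980] 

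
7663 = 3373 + 4290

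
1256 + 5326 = 6582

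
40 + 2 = 42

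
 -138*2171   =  - 299598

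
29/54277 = 29/54277 = 0.00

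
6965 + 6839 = 13804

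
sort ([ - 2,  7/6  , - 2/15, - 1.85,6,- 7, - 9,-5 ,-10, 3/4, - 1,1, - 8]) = [-10 , - 9,-8, - 7,  -  5, - 2, - 1.85, -1,-2/15,3/4,1,7/6 , 6 ]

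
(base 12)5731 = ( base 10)9685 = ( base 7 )40144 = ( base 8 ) 22725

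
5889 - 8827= - 2938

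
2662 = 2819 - 157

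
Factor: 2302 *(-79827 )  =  -183761754 = - 2^1*3^1  *  11^1*41^1 * 59^1*1151^1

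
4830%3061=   1769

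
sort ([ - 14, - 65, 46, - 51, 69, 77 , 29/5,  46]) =[ - 65,-51, - 14, 29/5 , 46,  46, 69,77 ] 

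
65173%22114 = 20945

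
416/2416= 26/151 = 0.17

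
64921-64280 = 641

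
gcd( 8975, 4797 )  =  1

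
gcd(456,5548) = 76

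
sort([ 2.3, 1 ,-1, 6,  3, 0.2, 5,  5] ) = [  -  1 , 0.2, 1, 2.3 , 3, 5,  5, 6 ]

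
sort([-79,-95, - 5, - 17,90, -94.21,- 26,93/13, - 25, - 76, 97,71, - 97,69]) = [ - 97, - 95,-94.21, - 79, - 76,-26, - 25, - 17, - 5,93/13,69 , 71, 90 , 97] 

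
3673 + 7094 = 10767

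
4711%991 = 747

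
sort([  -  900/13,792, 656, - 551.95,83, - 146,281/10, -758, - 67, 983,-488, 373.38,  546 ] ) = [ - 758, - 551.95,-488,-146, - 900/13, - 67,281/10 , 83,373.38,546 , 656,792, 983 ]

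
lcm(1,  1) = 1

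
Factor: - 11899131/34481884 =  - 2^( - 2) * 3^1*19^( - 1)*47^1* 84391^1 * 453709^( - 1)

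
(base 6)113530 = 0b10011010111110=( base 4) 2122332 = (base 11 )74A7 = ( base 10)9918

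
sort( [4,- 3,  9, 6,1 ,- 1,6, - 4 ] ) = [-4, - 3,-1, 1, 4 , 6,6, 9]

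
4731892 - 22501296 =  - 17769404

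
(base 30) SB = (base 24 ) 1BB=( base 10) 851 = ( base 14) 44B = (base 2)1101010011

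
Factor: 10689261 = 3^1*11^3*2677^1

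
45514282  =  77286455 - 31772173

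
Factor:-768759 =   -  3^1*19^1*13487^1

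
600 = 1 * 600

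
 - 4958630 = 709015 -5667645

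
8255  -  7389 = 866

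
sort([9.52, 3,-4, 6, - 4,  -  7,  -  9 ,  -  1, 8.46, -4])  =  [-9,-7, - 4,-4,-4,-1, 3 , 6, 8.46, 9.52]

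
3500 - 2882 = 618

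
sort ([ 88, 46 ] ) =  [ 46, 88 ]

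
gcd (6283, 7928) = 1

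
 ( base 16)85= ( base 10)133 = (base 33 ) 41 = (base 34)3v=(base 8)205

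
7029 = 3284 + 3745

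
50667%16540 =1047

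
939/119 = 7 + 106/119 = 7.89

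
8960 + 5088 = 14048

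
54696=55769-1073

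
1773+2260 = 4033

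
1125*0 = 0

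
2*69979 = 139958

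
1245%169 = 62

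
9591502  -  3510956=6080546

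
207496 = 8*25937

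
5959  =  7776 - 1817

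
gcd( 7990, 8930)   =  470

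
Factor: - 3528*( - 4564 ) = 16101792 = 2^5*3^2*7^3*  163^1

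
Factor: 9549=3^2*1061^1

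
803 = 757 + 46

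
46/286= 23/143 =0.16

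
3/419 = 3/419 = 0.01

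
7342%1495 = 1362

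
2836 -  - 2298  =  5134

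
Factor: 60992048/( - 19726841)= -2^4*13^1*97^1*107^( - 1)*263^(-1)*701^( - 1 )*3023^1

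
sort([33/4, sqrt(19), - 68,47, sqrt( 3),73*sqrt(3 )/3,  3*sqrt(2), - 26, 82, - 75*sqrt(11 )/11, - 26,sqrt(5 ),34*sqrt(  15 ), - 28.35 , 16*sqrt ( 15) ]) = [ - 68 , - 28.35, - 26,  -  26,  -  75*sqrt(11)/11,sqrt( 3),sqrt(5), 3*sqrt ( 2 ), sqrt (19), 33/4,73*sqrt(3)/3,  47, 16*sqrt(15), 82,34*sqrt (15) ] 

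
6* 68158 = 408948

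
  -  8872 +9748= 876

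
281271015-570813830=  - 289542815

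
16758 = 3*5586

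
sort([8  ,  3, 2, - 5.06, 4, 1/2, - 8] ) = [ - 8, - 5.06, 1/2, 2,3, 4, 8 ]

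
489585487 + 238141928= 727727415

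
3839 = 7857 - 4018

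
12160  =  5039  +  7121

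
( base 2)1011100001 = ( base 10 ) 737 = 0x2E1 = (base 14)3a9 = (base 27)108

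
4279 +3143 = 7422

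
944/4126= 472/2063 =0.23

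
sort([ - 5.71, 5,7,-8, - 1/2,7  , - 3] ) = [ - 8, - 5.71, - 3, - 1/2,5,7,7] 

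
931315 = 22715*41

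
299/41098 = 299/41098 =0.01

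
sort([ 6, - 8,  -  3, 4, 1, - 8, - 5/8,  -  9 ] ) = [- 9, - 8, - 8, - 3, - 5/8,1, 4, 6]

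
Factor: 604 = 2^2*151^1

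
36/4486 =18/2243   =  0.01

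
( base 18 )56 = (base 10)96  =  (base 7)165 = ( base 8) 140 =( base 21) 4c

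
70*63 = 4410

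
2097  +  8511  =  10608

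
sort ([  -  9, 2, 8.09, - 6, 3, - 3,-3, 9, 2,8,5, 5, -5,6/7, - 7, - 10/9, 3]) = [-9, - 7, - 6, - 5, - 3,-3, - 10/9, 6/7, 2,2, 3, 3, 5,5, 8,8.09,9]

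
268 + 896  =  1164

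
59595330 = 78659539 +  - 19064209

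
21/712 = 21/712 =0.03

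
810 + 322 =1132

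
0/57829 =0=0.00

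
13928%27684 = 13928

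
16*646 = 10336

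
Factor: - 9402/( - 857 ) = 2^1*3^1*857^( - 1 )*1567^1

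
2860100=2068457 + 791643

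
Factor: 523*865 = 452395 = 5^1*173^1*523^1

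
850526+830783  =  1681309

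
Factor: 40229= 7^2  *  821^1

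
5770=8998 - 3228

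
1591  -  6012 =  - 4421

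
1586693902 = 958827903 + 627865999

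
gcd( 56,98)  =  14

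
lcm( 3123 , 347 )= 3123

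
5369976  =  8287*648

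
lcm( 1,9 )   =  9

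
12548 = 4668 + 7880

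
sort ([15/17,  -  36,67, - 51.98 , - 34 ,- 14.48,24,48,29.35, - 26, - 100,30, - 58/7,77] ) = [-100, - 51.98, - 36, - 34, - 26, - 14.48, - 58/7,15/17,24, 29.35, 30, 48,  67,77]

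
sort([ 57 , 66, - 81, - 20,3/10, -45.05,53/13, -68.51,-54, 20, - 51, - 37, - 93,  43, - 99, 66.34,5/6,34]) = [ - 99,-93, - 81, - 68.51, - 54,-51, - 45.05 , - 37, - 20, 3/10 , 5/6,53/13, 20,34,43, 57, 66, 66.34 ] 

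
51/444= 17/148 = 0.11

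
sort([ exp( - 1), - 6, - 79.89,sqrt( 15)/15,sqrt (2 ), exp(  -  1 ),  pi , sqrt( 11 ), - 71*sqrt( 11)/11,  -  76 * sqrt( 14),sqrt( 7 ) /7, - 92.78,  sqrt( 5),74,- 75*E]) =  [ - 76*sqrt ( 14), - 75*E, - 92.78, - 79.89,-71 *sqrt( 11)/11,-6,sqrt(15 )/15,  exp( - 1),exp(  -  1),  sqrt( 7 )/7,sqrt( 2),sqrt(5), pi , sqrt( 11) , 74] 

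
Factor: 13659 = 3^1*29^1*157^1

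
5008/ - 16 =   -  313/1=-313.00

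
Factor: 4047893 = 19^2 *11213^1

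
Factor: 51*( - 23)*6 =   -  2^1*3^2*17^1*23^1 = - 7038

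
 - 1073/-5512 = 1073/5512 = 0.19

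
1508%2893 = 1508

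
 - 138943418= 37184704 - 176128122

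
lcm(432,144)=432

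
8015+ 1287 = 9302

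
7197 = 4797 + 2400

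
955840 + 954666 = 1910506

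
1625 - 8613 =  - 6988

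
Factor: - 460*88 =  - 2^5*5^1*11^1 * 23^1= - 40480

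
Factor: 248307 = 3^1*37^1*2237^1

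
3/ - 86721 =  - 1 + 28906/28907 = - 0.00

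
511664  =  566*904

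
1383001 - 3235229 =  - 1852228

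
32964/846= 38 + 136/141 =38.96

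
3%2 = 1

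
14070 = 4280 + 9790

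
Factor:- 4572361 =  - 41^1*111521^1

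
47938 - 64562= - 16624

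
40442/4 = 10110 + 1/2 =10110.50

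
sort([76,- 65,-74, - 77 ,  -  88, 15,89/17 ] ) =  [ -88, - 77  ,-74, - 65,  89/17 , 15,76]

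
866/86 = 10+ 3/43 = 10.07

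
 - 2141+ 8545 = 6404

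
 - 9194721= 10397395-19592116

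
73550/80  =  919 + 3/8 = 919.38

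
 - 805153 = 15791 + - 820944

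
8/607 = 8/607= 0.01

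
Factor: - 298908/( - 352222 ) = 2^1*3^2*13^( -1)*19^1*31^(-1) = 342/403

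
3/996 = 1/332 = 0.00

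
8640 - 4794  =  3846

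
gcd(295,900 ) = 5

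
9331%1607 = 1296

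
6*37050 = 222300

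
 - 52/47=-2 + 42/47 = - 1.11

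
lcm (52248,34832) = 104496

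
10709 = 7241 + 3468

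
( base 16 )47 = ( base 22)35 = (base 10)71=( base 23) 32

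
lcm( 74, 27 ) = 1998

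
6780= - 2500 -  - 9280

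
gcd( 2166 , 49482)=6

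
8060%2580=320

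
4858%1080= 538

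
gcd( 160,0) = 160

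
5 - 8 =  - 3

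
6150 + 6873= 13023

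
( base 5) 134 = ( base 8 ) 54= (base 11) 40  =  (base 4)230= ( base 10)44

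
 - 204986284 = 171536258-376522542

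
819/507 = 1 +8/13  =  1.62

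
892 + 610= 1502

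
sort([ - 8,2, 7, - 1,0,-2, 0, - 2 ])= [ - 8,- 2, - 2, - 1 , 0, 0, 2, 7 ]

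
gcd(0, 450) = 450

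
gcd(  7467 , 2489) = 2489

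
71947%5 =2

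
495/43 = 495/43 = 11.51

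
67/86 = 67/86 =0.78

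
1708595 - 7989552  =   - 6280957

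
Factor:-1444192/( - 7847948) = 2^3*17^( - 1)*131^( - 1)*881^( - 1)*45131^1 = 361048/1961987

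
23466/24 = 977+ 3/4 = 977.75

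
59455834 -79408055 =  - 19952221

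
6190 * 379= 2346010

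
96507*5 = 482535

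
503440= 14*35960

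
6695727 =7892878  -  1197151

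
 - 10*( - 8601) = 86010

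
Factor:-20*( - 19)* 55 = 2^2*5^2*11^1*19^1 = 20900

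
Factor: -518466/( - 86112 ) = 2^(-4)*3^(-1)*17^2=289/48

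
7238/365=7238/365 = 19.83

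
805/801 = 805/801 = 1.00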